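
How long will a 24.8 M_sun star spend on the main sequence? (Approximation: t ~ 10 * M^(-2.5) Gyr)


t = 10 * M^(-2.5) = 10 * 24.8^(-2.5) = 0.0033

0.0033 Gyr


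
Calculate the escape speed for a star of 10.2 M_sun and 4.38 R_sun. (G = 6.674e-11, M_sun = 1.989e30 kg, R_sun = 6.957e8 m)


M = 10.2 * 1.989e30 kg = 2.02878e+31 kg; R = 4.38 * 6.957e8 m = 3.047166e+09 m. v_esc = sqrt(2GM/R) = sqrt(2 * 6.674e-11 * 2.02878e+31 / 3.047166e+09) = 942708.7096

942708.7096 m/s


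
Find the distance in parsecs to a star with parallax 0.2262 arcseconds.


d = 1/p = 1/0.2262 = 4.4209

4.4209 pc


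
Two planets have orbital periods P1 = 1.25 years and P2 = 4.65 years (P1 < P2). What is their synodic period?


1/P_syn = |1/P1 - 1/P2| = |1/1.25 - 1/4.65| => P_syn = 1.7096

1.7096 years


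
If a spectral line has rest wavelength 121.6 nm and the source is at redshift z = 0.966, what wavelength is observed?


lam_obs = lam_emit * (1 + z) = 121.6 * (1 + 0.966) = 239.0656

239.0656 nm


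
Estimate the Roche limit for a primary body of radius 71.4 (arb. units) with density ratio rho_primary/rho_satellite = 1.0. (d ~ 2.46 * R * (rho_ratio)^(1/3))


d_Roche = 2.46 * 71.4 * 1.0^(1/3) = 175.644

175.644


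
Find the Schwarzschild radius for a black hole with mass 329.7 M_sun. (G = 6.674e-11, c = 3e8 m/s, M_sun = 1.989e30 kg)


M = 329.7 * 1.989e30 kg = 6.557733e+32 kg. rs = 2GM/c^2 = 2 * 6.674e-11 * 6.557733e+32 / (3e8)^2 = 972584.6676

972584.6676 m


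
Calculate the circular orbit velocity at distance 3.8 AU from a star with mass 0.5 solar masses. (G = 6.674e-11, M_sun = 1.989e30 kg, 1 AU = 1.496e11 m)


v = sqrt(GM/r) = sqrt(6.674e-11 * 9.945e+29 / 5.685e+11) = 10805.3266

10805.3266 m/s


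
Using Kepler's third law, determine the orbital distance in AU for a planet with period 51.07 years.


a = P^(2/3) = 51.07^(2/3) = 13.765

13.765 AU


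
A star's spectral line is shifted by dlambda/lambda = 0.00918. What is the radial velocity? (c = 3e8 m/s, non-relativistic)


v = (dlambda/lambda) * c = 0.00918 * 3e8 = 2.754e+06

2.754e+06 m/s


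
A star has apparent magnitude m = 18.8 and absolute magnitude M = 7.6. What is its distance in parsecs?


d = 10^((m - M + 5)/5) = 10^((18.8 - 7.6 + 5)/5) = 1737.8008

1737.8008 pc


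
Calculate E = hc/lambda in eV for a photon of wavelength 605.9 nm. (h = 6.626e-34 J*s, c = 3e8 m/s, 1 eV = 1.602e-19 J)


E = hc/lambda = 6.626e-34 * 3e8 / 6.059e-07 = 3.281e-19 J = 2.0479 eV

2.0479 eV


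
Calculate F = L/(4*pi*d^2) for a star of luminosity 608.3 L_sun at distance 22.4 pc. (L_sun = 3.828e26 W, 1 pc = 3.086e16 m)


F = L / (4*pi*d^2) = 2.329e+29 / (4*pi*(6.913e+17)^2) = 3.878e-08

3.878e-08 W/m^2


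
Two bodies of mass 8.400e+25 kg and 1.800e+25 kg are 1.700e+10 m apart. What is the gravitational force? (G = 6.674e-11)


F = G*m1*m2/r^2 = 6.674e-11 * 8.400e+25 * 1.800e+25 / (1.700e+10)^2 = 6.674e-11 * 1.512e+51 / 2.890e+20 = 3.492e+20

3.492e+20 N


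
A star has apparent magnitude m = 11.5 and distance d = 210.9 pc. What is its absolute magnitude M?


M = m - 5*log10(d) + 5 = 11.5 - 5*log10(210.9) + 5 = 4.8796

4.8796


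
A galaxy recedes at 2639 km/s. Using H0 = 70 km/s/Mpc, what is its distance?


d = v / H0 = 2639 / 70 = 37.7

37.7 Mpc


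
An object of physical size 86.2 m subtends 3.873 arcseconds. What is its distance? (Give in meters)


D = size / theta_rad, theta_rad = 3.873 * pi/(180*3600) = 1.878e-05, D = 4.591e+06

4.591e+06 m


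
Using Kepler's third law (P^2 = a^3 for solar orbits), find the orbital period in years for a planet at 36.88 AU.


P = a^(3/2) = 36.88^1.5 = 223.9682

223.9682 years


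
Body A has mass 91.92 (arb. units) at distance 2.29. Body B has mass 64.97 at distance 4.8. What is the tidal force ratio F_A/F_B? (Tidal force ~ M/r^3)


Ratio = (M1/r1^3) / (M2/r2^3) = (91.92/2.29^3) / (64.97/4.8^3) = 13.0291

13.0291


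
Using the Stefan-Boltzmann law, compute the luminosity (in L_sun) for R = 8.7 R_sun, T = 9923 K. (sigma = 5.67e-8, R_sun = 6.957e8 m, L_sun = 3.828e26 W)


R = 8.7 * 6.957e8 m = 6.05259e+09 m. L = 4*pi*R^2*sigma*T^4 = 4*pi*(6.05259e+09)^2 * 5.67e-8 * 9923^4 = 2.530739247e+29 W. L/L_sun = 2.530739247e+29 / 3.828e26 = 661.1127

661.1127 L_sun


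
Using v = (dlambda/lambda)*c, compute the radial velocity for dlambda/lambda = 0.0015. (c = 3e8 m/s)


v = (dlambda/lambda) * c = 0.0015 * 3e8 = 450000.0

450000.0 m/s


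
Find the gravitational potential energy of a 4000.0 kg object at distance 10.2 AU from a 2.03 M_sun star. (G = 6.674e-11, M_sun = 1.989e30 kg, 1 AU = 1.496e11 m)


M = 2.03 * 1.989e30 kg = 4.03767e+30 kg; r = 10.2 AU * 1.496e11 m/AU = 1.52592e+12 m. U = -GM*m/r = -(6.674e-11 * 4.03767e+30 * 4000.0) / 1.52592e+12 = -7.064e+11

-7.064e+11 J


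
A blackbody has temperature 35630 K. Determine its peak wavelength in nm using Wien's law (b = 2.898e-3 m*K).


lam_max = b / T = 2.898e-3 / 35630 = 8.134e-08 m = 81.336 nm

81.336 nm


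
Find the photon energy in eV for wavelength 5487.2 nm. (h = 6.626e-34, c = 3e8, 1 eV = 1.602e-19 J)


E = hc/lambda = 6.626e-34 * 3e8 / 5.487e-06 = 3.623e-20 J = 0.2261 eV

0.2261 eV


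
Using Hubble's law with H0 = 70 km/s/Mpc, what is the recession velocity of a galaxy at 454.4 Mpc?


v = H0 * d = 70 * 454.4 = 31808.0

31808.0 km/s


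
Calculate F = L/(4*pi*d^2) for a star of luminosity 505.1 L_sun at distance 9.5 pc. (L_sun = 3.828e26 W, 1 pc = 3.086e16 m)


F = L / (4*pi*d^2) = 1.934e+29 / (4*pi*(2.932e+17)^2) = 1.790e-07

1.790e-07 W/m^2


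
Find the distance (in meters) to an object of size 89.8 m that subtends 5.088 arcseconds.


D = size / theta_rad, theta_rad = 5.088 * pi/(180*3600) = 2.467e-05, D = 3.640e+06

3.640e+06 m


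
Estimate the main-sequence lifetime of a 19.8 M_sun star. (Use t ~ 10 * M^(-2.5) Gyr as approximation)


t = 10 * M^(-2.5) = 10 * 19.8^(-2.5) = 0.0057

0.0057 Gyr


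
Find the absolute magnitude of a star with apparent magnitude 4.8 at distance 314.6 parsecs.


M = m - 5*log10(d) + 5 = 4.8 - 5*log10(314.6) + 5 = -2.6888

-2.6888


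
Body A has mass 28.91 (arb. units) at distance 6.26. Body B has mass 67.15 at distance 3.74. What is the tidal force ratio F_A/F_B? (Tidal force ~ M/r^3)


Ratio = (M1/r1^3) / (M2/r2^3) = (28.91/6.26^3) / (67.15/3.74^3) = 0.0918

0.0918


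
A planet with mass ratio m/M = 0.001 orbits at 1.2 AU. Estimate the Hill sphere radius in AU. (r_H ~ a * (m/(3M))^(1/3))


r_H = a * (m/3M)^(1/3) = 1.2 * (0.001/3)^(1/3) = 0.0832

0.0832 AU


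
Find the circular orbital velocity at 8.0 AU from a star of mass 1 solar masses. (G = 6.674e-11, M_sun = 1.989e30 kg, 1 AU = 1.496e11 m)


v = sqrt(GM/r) = sqrt(6.674e-11 * 1.989e+30 / 1.197e+12) = 10531.7297

10531.7297 m/s


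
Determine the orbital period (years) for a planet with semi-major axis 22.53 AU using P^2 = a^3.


P = a^(3/2) = 22.53^1.5 = 106.9404

106.9404 years


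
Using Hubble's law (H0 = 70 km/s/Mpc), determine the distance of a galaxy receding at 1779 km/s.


d = v / H0 = 1779 / 70 = 25.4143

25.4143 Mpc


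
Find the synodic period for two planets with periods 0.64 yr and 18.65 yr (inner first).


1/P_syn = |1/P1 - 1/P2| = |1/0.64 - 1/18.65| => P_syn = 0.6627

0.6627 years


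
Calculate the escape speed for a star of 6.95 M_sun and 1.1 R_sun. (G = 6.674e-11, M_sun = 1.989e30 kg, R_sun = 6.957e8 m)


M = 6.95 * 1.989e30 kg = 1.382355e+31 kg; R = 1.1 * 6.957e8 m = 7.6527e+08 m. v_esc = sqrt(2GM/R) = sqrt(2 * 6.674e-11 * 1.382355e+31 / 7.6527e+08) = 1.553e+06

1.553e+06 m/s


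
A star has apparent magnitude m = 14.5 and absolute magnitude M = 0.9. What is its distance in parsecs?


d = 10^((m - M + 5)/5) = 10^((14.5 - 0.9 + 5)/5) = 5248.0746

5248.0746 pc


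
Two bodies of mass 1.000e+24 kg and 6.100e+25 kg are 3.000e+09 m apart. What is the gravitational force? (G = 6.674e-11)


F = G*m1*m2/r^2 = 6.674e-11 * 1.000e+24 * 6.100e+25 / (3.000e+09)^2 = 6.674e-11 * 6.100e+49 / 9.000e+18 = 4.523e+20

4.523e+20 N


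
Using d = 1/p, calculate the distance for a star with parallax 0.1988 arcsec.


d = 1/p = 1/0.1988 = 5.0302

5.0302 pc


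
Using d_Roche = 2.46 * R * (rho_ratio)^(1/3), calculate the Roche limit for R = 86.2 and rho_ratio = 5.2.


d_Roche = 2.46 * 86.2 * 5.2^(1/3) = 367.3755

367.3755


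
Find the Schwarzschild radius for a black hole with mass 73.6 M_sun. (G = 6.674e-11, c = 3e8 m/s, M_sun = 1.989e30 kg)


M = 73.6 * 1.989e30 kg = 1.463904e+32 kg. rs = 2GM/c^2 = 2 * 6.674e-11 * 1.463904e+32 / (3e8)^2 = 217113.2288

217113.2288 m


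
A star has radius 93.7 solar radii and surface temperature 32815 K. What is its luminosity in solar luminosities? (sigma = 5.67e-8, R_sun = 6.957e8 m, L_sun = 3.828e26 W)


R = 93.7 * 6.957e8 m = 6.518709e+10 m. L = 4*pi*R^2*sigma*T^4 = 4*pi*(6.518709e+10)^2 * 5.67e-8 * 32815^4 = 3.51079722e+33 W. L/L_sun = 3.51079722e+33 / 3.828e26 = 9.171e+06

9.171e+06 L_sun


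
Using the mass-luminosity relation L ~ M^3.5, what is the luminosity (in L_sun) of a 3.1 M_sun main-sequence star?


L/L_sun = (M/M_sun)^3.5 = 3.1^3.5 = 52.4525

52.4525 L_sun


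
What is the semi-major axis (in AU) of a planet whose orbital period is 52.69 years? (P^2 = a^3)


a = P^(2/3) = 52.69^(2/3) = 14.0546

14.0546 AU


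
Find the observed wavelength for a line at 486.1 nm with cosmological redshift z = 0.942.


lam_obs = lam_emit * (1 + z) = 486.1 * (1 + 0.942) = 944.0062

944.0062 nm


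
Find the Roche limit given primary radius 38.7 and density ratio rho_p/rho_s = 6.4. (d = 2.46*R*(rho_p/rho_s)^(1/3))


d_Roche = 2.46 * 38.7 * 6.4^(1/3) = 176.7554

176.7554


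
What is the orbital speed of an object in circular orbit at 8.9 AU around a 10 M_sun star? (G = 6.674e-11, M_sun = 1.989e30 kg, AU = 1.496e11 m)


v = sqrt(GM/r) = sqrt(6.674e-11 * 1.989e+31 / 1.331e+12) = 31575.4605

31575.4605 m/s


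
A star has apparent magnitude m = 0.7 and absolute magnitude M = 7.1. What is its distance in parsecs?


d = 10^((m - M + 5)/5) = 10^((0.7 - 7.1 + 5)/5) = 0.5248

0.5248 pc


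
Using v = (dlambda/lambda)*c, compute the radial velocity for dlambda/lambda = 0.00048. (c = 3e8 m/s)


v = (dlambda/lambda) * c = 0.00048 * 3e8 = 144000.0

144000.0 m/s


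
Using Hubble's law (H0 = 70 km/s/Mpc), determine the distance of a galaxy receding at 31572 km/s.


d = v / H0 = 31572 / 70 = 451.0286

451.0286 Mpc


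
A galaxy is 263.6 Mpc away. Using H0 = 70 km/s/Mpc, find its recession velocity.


v = H0 * d = 70 * 263.6 = 18452.0

18452.0 km/s


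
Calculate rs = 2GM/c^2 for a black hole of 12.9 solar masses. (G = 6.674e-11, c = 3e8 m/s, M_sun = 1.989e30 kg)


M = 12.9 * 1.989e30 kg = 2.56581e+31 kg. rs = 2GM/c^2 = 2 * 6.674e-11 * 2.56581e+31 / (3e8)^2 = 38053.8132

38053.8132 m


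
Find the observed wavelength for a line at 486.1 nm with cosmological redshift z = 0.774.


lam_obs = lam_emit * (1 + z) = 486.1 * (1 + 0.774) = 862.3414

862.3414 nm


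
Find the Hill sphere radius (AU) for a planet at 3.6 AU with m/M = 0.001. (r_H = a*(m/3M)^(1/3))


r_H = a * (m/3M)^(1/3) = 3.6 * (0.001/3)^(1/3) = 0.2496

0.2496 AU


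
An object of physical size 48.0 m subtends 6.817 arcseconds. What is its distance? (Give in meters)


D = size / theta_rad, theta_rad = 6.817 * pi/(180*3600) = 3.305e-05, D = 1.452e+06

1.452e+06 m


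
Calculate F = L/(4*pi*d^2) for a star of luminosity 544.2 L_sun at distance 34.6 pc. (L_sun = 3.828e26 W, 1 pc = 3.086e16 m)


F = L / (4*pi*d^2) = 2.083e+29 / (4*pi*(1.068e+18)^2) = 1.454e-08

1.454e-08 W/m^2


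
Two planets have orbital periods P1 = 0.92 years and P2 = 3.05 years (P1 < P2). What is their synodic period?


1/P_syn = |1/P1 - 1/P2| = |1/0.92 - 1/3.05| => P_syn = 1.3174

1.3174 years


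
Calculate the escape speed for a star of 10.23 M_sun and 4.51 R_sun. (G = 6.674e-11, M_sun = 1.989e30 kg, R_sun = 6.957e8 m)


M = 10.23 * 1.989e30 kg = 2.034747e+31 kg; R = 4.51 * 6.957e8 m = 3.137607e+09 m. v_esc = sqrt(2GM/R) = sqrt(2 * 6.674e-11 * 2.034747e+31 / 3.137607e+09) = 930387.8597

930387.8597 m/s


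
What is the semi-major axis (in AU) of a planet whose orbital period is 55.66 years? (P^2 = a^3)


a = P^(2/3) = 55.66^(2/3) = 14.5779

14.5779 AU


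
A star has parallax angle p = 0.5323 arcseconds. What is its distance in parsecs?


d = 1/p = 1/0.5323 = 1.8786

1.8786 pc


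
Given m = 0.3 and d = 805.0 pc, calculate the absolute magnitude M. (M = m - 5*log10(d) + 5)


M = m - 5*log10(d) + 5 = 0.3 - 5*log10(805.0) + 5 = -9.229

-9.229


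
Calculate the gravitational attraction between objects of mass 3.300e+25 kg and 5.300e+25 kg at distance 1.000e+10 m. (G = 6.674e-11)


F = G*m1*m2/r^2 = 6.674e-11 * 3.300e+25 * 5.300e+25 / (1.000e+10)^2 = 6.674e-11 * 1.749e+51 / 1.000e+20 = 1.167e+21

1.167e+21 N


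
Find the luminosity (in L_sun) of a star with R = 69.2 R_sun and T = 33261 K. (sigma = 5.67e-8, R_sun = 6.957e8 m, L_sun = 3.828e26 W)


R = 69.2 * 6.957e8 m = 4.814244e+10 m. L = 4*pi*R^2*sigma*T^4 = 4*pi*(4.814244e+10)^2 * 5.67e-8 * 33261^4 = 2.021111753e+33 W. L/L_sun = 2.021111753e+33 / 3.828e26 = 5.280e+06

5.280e+06 L_sun


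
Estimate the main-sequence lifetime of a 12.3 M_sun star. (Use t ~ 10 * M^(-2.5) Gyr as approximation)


t = 10 * M^(-2.5) = 10 * 12.3^(-2.5) = 0.0188

0.0188 Gyr


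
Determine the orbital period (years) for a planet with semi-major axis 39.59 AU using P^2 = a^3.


P = a^(3/2) = 39.59^1.5 = 249.1026

249.1026 years


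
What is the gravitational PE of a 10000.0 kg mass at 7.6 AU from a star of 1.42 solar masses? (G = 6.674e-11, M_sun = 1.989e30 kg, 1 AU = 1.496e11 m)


M = 1.42 * 1.989e30 kg = 2.82438e+30 kg; r = 7.6 AU * 1.496e11 m/AU = 1.13696e+12 m. U = -GM*m/r = -(6.674e-11 * 2.82438e+30 * 10000.0) / 1.13696e+12 = -1.658e+12

-1.658e+12 J


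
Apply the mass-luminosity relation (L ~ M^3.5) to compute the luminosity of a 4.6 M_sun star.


L/L_sun = (M/M_sun)^3.5 = 4.6^3.5 = 208.7625

208.7625 L_sun


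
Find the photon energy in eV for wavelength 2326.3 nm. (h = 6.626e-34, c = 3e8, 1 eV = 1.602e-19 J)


E = hc/lambda = 6.626e-34 * 3e8 / 2.326e-06 = 8.545e-20 J = 0.5334 eV

0.5334 eV


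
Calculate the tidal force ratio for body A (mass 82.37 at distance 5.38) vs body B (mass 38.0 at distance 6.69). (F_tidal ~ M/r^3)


Ratio = (M1/r1^3) / (M2/r2^3) = (82.37/5.38^3) / (38.0/6.69^3) = 4.1679

4.1679


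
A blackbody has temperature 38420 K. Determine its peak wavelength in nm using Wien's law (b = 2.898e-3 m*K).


lam_max = b / T = 2.898e-3 / 38420 = 7.543e-08 m = 75.4295 nm

75.4295 nm


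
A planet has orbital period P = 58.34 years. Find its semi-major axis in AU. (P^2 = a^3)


a = P^(2/3) = 58.34^(2/3) = 15.0422

15.0422 AU


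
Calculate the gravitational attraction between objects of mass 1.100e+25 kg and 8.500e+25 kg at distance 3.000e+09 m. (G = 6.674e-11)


F = G*m1*m2/r^2 = 6.674e-11 * 1.100e+25 * 8.500e+25 / (3.000e+09)^2 = 6.674e-11 * 9.350e+50 / 9.000e+18 = 6.934e+21

6.934e+21 N


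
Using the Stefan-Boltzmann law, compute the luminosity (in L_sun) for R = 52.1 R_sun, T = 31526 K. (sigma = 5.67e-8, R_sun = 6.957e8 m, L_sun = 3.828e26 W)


R = 52.1 * 6.957e8 m = 3.624597e+10 m. L = 4*pi*R^2*sigma*T^4 = 4*pi*(3.624597e+10)^2 * 5.67e-8 * 31526^4 = 9.246723282e+32 W. L/L_sun = 9.246723282e+32 / 3.828e26 = 2.416e+06

2.416e+06 L_sun


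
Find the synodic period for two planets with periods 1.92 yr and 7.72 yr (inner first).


1/P_syn = |1/P1 - 1/P2| = |1/1.92 - 1/7.72| => P_syn = 2.5556

2.5556 years


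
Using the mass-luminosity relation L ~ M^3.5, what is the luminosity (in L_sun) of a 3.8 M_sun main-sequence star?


L/L_sun = (M/M_sun)^3.5 = 3.8^3.5 = 106.9652

106.9652 L_sun


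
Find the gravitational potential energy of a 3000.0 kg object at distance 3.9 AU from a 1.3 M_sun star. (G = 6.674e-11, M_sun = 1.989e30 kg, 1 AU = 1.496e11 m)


M = 1.3 * 1.989e30 kg = 2.5857e+30 kg; r = 3.9 AU * 1.496e11 m/AU = 5.8344e+11 m. U = -GM*m/r = -(6.674e-11 * 2.5857e+30 * 3000.0) / 5.8344e+11 = -8.873e+11

-8.873e+11 J


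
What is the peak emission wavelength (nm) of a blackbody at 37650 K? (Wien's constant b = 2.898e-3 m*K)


lam_max = b / T = 2.898e-3 / 37650 = 7.697e-08 m = 76.9721 nm

76.9721 nm


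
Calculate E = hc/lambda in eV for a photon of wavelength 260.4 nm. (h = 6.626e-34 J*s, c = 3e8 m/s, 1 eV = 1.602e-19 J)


E = hc/lambda = 6.626e-34 * 3e8 / 2.604e-07 = 7.634e-19 J = 4.7651 eV

4.7651 eV


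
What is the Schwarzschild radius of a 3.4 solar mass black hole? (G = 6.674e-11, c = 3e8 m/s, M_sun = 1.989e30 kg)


M = 3.4 * 1.989e30 kg = 6.7626e+30 kg. rs = 2GM/c^2 = 2 * 6.674e-11 * 6.7626e+30 / (3e8)^2 = 10029.6872

10029.6872 m


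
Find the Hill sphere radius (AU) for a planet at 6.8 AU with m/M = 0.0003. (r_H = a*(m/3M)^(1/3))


r_H = a * (m/3M)^(1/3) = 6.8 * (0.0003/3)^(1/3) = 0.3156

0.3156 AU


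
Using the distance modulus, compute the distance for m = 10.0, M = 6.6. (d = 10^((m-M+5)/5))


d = 10^((m - M + 5)/5) = 10^((10.0 - 6.6 + 5)/5) = 47.863

47.863 pc


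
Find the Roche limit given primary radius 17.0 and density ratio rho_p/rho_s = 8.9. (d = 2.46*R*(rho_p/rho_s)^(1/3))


d_Roche = 2.46 * 17.0 * 8.9^(1/3) = 86.6657

86.6657


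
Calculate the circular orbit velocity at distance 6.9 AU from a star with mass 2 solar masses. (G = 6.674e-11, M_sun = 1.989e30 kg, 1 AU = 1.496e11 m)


v = sqrt(GM/r) = sqrt(6.674e-11 * 3.978e+30 / 1.032e+12) = 16037.4438

16037.4438 m/s


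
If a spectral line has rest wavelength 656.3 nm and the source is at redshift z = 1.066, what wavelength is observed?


lam_obs = lam_emit * (1 + z) = 656.3 * (1 + 1.066) = 1355.9158

1355.9158 nm


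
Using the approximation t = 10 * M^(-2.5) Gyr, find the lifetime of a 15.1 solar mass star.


t = 10 * M^(-2.5) = 10 * 15.1^(-2.5) = 0.0113

0.0113 Gyr


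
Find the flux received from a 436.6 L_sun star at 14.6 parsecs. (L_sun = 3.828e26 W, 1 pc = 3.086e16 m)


F = L / (4*pi*d^2) = 1.671e+29 / (4*pi*(4.506e+17)^2) = 6.552e-08

6.552e-08 W/m^2


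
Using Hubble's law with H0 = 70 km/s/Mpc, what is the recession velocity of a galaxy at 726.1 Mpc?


v = H0 * d = 70 * 726.1 = 50827.0

50827.0 km/s


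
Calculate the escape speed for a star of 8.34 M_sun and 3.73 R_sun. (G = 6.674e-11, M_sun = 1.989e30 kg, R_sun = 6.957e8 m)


M = 8.34 * 1.989e30 kg = 1.658826e+31 kg; R = 3.73 * 6.957e8 m = 2.594961e+09 m. v_esc = sqrt(2GM/R) = sqrt(2 * 6.674e-11 * 1.658826e+31 / 2.594961e+09) = 923725.8521

923725.8521 m/s


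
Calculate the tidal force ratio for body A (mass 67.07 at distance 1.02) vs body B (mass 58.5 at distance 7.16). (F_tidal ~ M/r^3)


Ratio = (M1/r1^3) / (M2/r2^3) = (67.07/1.02^3) / (58.5/7.16^3) = 396.5619

396.5619


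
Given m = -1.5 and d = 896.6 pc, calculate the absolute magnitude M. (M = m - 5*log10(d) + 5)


M = m - 5*log10(d) + 5 = -1.5 - 5*log10(896.6) + 5 = -11.263

-11.263


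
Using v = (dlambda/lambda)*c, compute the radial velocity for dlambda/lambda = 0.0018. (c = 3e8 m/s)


v = (dlambda/lambda) * c = 0.0018 * 3e8 = 540000.0

540000.0 m/s


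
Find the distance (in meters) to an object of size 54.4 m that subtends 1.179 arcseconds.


D = size / theta_rad, theta_rad = 1.179 * pi/(180*3600) = 5.716e-06, D = 9.517e+06

9.517e+06 m


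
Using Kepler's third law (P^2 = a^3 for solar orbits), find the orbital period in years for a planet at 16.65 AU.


P = a^(3/2) = 16.65^1.5 = 67.9393

67.9393 years


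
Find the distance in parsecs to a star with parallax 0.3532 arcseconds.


d = 1/p = 1/0.3532 = 2.8313

2.8313 pc


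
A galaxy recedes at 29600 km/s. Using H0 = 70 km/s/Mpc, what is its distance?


d = v / H0 = 29600 / 70 = 422.8571

422.8571 Mpc


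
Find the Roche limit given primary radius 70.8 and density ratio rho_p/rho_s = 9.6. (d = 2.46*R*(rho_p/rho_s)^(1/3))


d_Roche = 2.46 * 70.8 * 9.6^(1/3) = 370.1622

370.1622


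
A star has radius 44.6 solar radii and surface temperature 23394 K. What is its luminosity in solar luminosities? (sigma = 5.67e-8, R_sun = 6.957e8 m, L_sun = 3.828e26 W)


R = 44.6 * 6.957e8 m = 3.102822e+10 m. L = 4*pi*R^2*sigma*T^4 = 4*pi*(3.102822e+10)^2 * 5.67e-8 * 23394^4 = 2.054587253e+32 W. L/L_sun = 2.054587253e+32 / 3.828e26 = 536726.0326

536726.0326 L_sun


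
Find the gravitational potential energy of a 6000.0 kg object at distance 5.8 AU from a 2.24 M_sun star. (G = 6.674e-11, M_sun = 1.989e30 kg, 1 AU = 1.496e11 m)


M = 2.24 * 1.989e30 kg = 4.45536e+30 kg; r = 5.8 AU * 1.496e11 m/AU = 8.6768e+11 m. U = -GM*m/r = -(6.674e-11 * 4.45536e+30 * 6000.0) / 8.6768e+11 = -2.056e+12

-2.056e+12 J


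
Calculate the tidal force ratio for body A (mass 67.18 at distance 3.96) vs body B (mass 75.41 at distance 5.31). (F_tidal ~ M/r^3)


Ratio = (M1/r1^3) / (M2/r2^3) = (67.18/3.96^3) / (75.41/5.31^3) = 2.1479

2.1479


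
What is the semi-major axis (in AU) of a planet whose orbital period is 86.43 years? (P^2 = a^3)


a = P^(2/3) = 86.43^(2/3) = 19.5483

19.5483 AU


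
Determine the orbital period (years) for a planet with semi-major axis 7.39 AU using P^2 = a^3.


P = a^(3/2) = 7.39^1.5 = 20.0894

20.0894 years


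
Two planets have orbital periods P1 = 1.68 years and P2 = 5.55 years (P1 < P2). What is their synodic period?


1/P_syn = |1/P1 - 1/P2| = |1/1.68 - 1/5.55| => P_syn = 2.4093

2.4093 years


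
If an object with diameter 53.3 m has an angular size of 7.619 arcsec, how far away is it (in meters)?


D = size / theta_rad, theta_rad = 7.619 * pi/(180*3600) = 3.694e-05, D = 1.443e+06

1.443e+06 m


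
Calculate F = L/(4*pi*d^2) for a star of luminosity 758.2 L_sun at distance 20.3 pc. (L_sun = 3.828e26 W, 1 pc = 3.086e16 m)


F = L / (4*pi*d^2) = 2.902e+29 / (4*pi*(6.265e+17)^2) = 5.885e-08

5.885e-08 W/m^2


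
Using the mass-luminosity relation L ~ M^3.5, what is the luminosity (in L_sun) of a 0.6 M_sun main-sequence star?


L/L_sun = (M/M_sun)^3.5 = 0.6^3.5 = 0.1673

0.1673 L_sun


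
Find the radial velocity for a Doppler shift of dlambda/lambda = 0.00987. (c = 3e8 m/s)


v = (dlambda/lambda) * c = 0.00987 * 3e8 = 2.961e+06

2.961e+06 m/s


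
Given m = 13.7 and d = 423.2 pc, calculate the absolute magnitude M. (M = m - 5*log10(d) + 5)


M = m - 5*log10(d) + 5 = 13.7 - 5*log10(423.2) + 5 = 5.5673

5.5673


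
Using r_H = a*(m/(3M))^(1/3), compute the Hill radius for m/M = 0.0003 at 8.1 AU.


r_H = a * (m/3M)^(1/3) = 8.1 * (0.0003/3)^(1/3) = 0.376

0.376 AU


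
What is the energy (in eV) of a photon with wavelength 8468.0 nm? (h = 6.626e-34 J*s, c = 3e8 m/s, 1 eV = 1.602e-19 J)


E = hc/lambda = 6.626e-34 * 3e8 / 8.468e-06 = 2.347e-20 J = 0.1465 eV

0.1465 eV


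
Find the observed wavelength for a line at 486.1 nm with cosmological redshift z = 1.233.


lam_obs = lam_emit * (1 + z) = 486.1 * (1 + 1.233) = 1085.4613

1085.4613 nm


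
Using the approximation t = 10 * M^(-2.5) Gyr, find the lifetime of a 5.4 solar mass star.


t = 10 * M^(-2.5) = 10 * 5.4^(-2.5) = 0.1476

0.1476 Gyr


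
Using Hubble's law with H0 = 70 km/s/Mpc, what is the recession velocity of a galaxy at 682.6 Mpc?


v = H0 * d = 70 * 682.6 = 47782.0

47782.0 km/s


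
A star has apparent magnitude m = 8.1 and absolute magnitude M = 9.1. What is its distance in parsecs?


d = 10^((m - M + 5)/5) = 10^((8.1 - 9.1 + 5)/5) = 6.3096

6.3096 pc


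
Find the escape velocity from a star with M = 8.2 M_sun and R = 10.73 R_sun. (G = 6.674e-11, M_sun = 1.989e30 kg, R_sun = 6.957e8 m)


M = 8.2 * 1.989e30 kg = 1.63098e+31 kg; R = 10.73 * 6.957e8 m = 7.464861e+09 m. v_esc = sqrt(2GM/R) = sqrt(2 * 6.674e-11 * 1.63098e+31 / 7.464861e+09) = 540034.5604

540034.5604 m/s


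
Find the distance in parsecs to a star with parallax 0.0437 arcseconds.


d = 1/p = 1/0.0437 = 22.8833

22.8833 pc


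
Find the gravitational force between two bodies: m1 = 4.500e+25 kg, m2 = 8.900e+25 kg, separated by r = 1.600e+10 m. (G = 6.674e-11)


F = G*m1*m2/r^2 = 6.674e-11 * 4.500e+25 * 8.900e+25 / (1.600e+10)^2 = 6.674e-11 * 4.005e+51 / 2.560e+20 = 1.044e+21

1.044e+21 N


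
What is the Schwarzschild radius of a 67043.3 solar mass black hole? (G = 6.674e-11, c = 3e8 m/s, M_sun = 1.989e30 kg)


M = 67043.3 * 1.989e30 kg = 1.333491237e+35 kg. rs = 2GM/c^2 = 2 * 6.674e-11 * 1.333491237e+35 / (3e8)^2 = 1.978e+08

1.978e+08 m


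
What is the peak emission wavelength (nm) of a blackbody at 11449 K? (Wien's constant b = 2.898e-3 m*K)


lam_max = b / T = 2.898e-3 / 11449 = 2.531e-07 m = 253.1225 nm

253.1225 nm


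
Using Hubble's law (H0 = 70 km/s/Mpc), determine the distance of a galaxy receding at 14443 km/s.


d = v / H0 = 14443 / 70 = 206.3286

206.3286 Mpc


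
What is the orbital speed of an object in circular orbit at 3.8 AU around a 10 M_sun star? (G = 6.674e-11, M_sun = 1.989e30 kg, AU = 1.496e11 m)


v = sqrt(GM/r) = sqrt(6.674e-11 * 1.989e+31 / 5.685e+11) = 48322.8898

48322.8898 m/s


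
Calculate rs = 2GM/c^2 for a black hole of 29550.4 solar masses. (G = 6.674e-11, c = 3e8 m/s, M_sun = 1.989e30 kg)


M = 29550.4 * 1.989e30 kg = 5.87757456e+34 kg. rs = 2GM/c^2 = 2 * 6.674e-11 * 5.87757456e+34 / (3e8)^2 = 8.717e+07

8.717e+07 m


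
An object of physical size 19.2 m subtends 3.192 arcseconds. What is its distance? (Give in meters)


D = size / theta_rad, theta_rad = 3.192 * pi/(180*3600) = 1.548e-05, D = 1.241e+06

1.241e+06 m


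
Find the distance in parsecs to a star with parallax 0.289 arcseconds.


d = 1/p = 1/0.289 = 3.4602

3.4602 pc


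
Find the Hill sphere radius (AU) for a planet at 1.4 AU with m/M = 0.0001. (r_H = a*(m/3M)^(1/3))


r_H = a * (m/3M)^(1/3) = 1.4 * (0.0001/3)^(1/3) = 0.0451

0.0451 AU


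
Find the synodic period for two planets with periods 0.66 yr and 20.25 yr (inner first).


1/P_syn = |1/P1 - 1/P2| = |1/0.66 - 1/20.25| => P_syn = 0.6822

0.6822 years


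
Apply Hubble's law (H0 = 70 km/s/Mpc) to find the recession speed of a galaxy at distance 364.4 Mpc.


v = H0 * d = 70 * 364.4 = 25508.0

25508.0 km/s


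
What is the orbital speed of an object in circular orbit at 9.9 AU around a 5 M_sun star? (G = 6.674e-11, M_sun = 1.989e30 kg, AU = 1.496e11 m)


v = sqrt(GM/r) = sqrt(6.674e-11 * 9.945e+30 / 1.481e+12) = 21169.5731

21169.5731 m/s


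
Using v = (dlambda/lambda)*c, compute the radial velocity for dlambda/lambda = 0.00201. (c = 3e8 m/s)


v = (dlambda/lambda) * c = 0.00201 * 3e8 = 603000.0

603000.0 m/s


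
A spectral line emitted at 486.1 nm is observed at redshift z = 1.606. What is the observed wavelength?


lam_obs = lam_emit * (1 + z) = 486.1 * (1 + 1.606) = 1266.7766

1266.7766 nm


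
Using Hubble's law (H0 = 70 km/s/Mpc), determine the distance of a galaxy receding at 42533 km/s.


d = v / H0 = 42533 / 70 = 607.6143

607.6143 Mpc


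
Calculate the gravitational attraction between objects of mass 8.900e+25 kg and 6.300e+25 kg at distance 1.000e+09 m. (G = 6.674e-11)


F = G*m1*m2/r^2 = 6.674e-11 * 8.900e+25 * 6.300e+25 / (1.000e+09)^2 = 6.674e-11 * 5.607e+51 / 1.000e+18 = 3.742e+23

3.742e+23 N


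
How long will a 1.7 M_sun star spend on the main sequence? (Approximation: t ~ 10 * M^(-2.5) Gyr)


t = 10 * M^(-2.5) = 10 * 1.7^(-2.5) = 2.6539

2.6539 Gyr


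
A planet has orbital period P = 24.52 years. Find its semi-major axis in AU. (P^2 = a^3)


a = P^(2/3) = 24.52^(2/3) = 8.4401

8.4401 AU


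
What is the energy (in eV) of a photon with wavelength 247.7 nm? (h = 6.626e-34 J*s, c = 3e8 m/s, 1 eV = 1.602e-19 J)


E = hc/lambda = 6.626e-34 * 3e8 / 2.477e-07 = 8.025e-19 J = 5.0094 eV

5.0094 eV


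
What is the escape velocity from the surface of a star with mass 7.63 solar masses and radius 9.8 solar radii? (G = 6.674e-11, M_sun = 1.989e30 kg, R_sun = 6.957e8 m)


M = 7.63 * 1.989e30 kg = 1.517607e+31 kg; R = 9.8 * 6.957e8 m = 6.81786e+09 m. v_esc = sqrt(2GM/R) = sqrt(2 * 6.674e-11 * 1.517607e+31 / 6.81786e+09) = 545084.3587

545084.3587 m/s


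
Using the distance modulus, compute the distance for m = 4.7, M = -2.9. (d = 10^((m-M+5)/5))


d = 10^((m - M + 5)/5) = 10^((4.7 - -2.9 + 5)/5) = 331.1311

331.1311 pc


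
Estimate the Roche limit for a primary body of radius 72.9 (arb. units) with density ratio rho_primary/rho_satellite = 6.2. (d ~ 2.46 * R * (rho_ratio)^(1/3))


d_Roche = 2.46 * 72.9 * 6.2^(1/3) = 329.4528

329.4528


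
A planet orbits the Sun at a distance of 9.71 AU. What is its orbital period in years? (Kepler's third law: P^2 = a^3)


P = a^(3/2) = 9.71^1.5 = 30.2572

30.2572 years


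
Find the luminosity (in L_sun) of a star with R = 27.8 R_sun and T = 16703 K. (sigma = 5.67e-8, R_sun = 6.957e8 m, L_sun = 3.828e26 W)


R = 27.8 * 6.957e8 m = 1.934046e+10 m. L = 4*pi*R^2*sigma*T^4 = 4*pi*(1.934046e+10)^2 * 5.67e-8 * 16703^4 = 2.074457042e+31 W. L/L_sun = 2.074457042e+31 / 3.828e26 = 54191.6678

54191.6678 L_sun


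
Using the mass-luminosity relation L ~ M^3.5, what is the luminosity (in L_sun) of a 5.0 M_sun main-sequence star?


L/L_sun = (M/M_sun)^3.5 = 5.0^3.5 = 279.5085

279.5085 L_sun


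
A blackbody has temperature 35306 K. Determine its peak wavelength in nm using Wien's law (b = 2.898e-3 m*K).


lam_max = b / T = 2.898e-3 / 35306 = 8.208e-08 m = 82.0824 nm

82.0824 nm


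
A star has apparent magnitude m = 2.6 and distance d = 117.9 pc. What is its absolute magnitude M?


M = m - 5*log10(d) + 5 = 2.6 - 5*log10(117.9) + 5 = -2.7576

-2.7576


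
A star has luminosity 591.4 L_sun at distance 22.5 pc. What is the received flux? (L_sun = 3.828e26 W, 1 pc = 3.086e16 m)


F = L / (4*pi*d^2) = 2.264e+29 / (4*pi*(6.944e+17)^2) = 3.737e-08

3.737e-08 W/m^2


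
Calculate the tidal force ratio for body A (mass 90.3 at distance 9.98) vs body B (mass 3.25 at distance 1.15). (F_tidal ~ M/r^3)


Ratio = (M1/r1^3) / (M2/r2^3) = (90.3/9.98^3) / (3.25/1.15^3) = 0.0425

0.0425


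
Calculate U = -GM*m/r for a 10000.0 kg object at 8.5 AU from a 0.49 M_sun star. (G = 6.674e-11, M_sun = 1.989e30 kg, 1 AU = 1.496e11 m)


M = 0.49 * 1.989e30 kg = 9.7461e+29 kg; r = 8.5 AU * 1.496e11 m/AU = 1.2716e+12 m. U = -GM*m/r = -(6.674e-11 * 9.7461e+29 * 10000.0) / 1.2716e+12 = -5.115e+11

-5.115e+11 J


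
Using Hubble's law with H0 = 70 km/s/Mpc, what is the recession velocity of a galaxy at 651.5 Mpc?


v = H0 * d = 70 * 651.5 = 45605.0

45605.0 km/s


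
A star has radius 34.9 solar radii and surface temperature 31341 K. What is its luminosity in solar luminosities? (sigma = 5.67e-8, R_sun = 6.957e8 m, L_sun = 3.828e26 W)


R = 34.9 * 6.957e8 m = 2.427993e+10 m. L = 4*pi*R^2*sigma*T^4 = 4*pi*(2.427993e+10)^2 * 5.67e-8 * 31341^4 = 4.052650774e+32 W. L/L_sun = 4.052650774e+32 / 3.828e26 = 1.059e+06

1.059e+06 L_sun


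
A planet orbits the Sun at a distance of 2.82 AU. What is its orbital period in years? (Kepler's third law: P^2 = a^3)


P = a^(3/2) = 2.82^1.5 = 4.7356

4.7356 years


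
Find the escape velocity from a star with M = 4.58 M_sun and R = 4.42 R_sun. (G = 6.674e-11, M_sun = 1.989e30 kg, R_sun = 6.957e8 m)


M = 4.58 * 1.989e30 kg = 9.10962e+30 kg; R = 4.42 * 6.957e8 m = 3.074994e+09 m. v_esc = sqrt(2GM/R) = sqrt(2 * 6.674e-11 * 9.10962e+30 / 3.074994e+09) = 628834.1129

628834.1129 m/s


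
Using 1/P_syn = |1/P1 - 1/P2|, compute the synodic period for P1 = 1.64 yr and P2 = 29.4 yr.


1/P_syn = |1/P1 - 1/P2| = |1/1.64 - 1/29.4| => P_syn = 1.7369

1.7369 years


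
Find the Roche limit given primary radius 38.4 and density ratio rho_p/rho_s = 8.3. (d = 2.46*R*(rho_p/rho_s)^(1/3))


d_Roche = 2.46 * 38.4 * 8.3^(1/3) = 191.2607

191.2607


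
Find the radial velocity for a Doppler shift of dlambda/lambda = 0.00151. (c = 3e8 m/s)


v = (dlambda/lambda) * c = 0.00151 * 3e8 = 453000.0

453000.0 m/s


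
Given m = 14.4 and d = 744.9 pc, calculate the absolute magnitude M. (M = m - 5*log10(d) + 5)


M = m - 5*log10(d) + 5 = 14.4 - 5*log10(744.9) + 5 = 5.0395

5.0395


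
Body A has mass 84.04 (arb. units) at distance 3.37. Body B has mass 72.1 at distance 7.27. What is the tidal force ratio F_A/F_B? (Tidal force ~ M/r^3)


Ratio = (M1/r1^3) / (M2/r2^3) = (84.04/3.37^3) / (72.1/7.27^3) = 11.7021

11.7021


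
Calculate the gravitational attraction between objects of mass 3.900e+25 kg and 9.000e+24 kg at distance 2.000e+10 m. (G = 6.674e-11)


F = G*m1*m2/r^2 = 6.674e-11 * 3.900e+25 * 9.000e+24 / (2.000e+10)^2 = 6.674e-11 * 3.510e+50 / 4.000e+20 = 5.856e+19

5.856e+19 N


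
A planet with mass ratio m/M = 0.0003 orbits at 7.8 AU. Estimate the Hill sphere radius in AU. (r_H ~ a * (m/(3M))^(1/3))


r_H = a * (m/3M)^(1/3) = 7.8 * (0.0003/3)^(1/3) = 0.362

0.362 AU


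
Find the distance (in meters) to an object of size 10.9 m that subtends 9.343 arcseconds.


D = size / theta_rad, theta_rad = 9.343 * pi/(180*3600) = 4.530e-05, D = 240638.5945

240638.5945 m


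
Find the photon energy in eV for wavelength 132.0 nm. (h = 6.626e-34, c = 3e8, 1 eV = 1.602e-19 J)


E = hc/lambda = 6.626e-34 * 3e8 / 1.320e-07 = 1.506e-18 J = 9.4002 eV

9.4002 eV


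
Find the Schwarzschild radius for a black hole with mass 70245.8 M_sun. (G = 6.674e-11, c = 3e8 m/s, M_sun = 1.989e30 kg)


M = 70245.8 * 1.989e30 kg = 1.397188962e+35 kg. rs = 2GM/c^2 = 2 * 6.674e-11 * 1.397188962e+35 / (3e8)^2 = 2.072e+08

2.072e+08 m


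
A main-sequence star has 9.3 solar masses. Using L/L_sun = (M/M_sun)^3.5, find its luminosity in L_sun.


L/L_sun = (M/M_sun)^3.5 = 9.3^3.5 = 2452.9592

2452.9592 L_sun


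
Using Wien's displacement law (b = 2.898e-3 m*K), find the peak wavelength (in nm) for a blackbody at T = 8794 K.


lam_max = b / T = 2.898e-3 / 8794 = 3.295e-07 m = 329.5429 nm

329.5429 nm


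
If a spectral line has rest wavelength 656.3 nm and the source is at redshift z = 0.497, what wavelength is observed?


lam_obs = lam_emit * (1 + z) = 656.3 * (1 + 0.497) = 982.4811

982.4811 nm


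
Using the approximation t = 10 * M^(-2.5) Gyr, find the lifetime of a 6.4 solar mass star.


t = 10 * M^(-2.5) = 10 * 6.4^(-2.5) = 0.0965

0.0965 Gyr


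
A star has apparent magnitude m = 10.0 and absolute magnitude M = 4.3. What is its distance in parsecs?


d = 10^((m - M + 5)/5) = 10^((10.0 - 4.3 + 5)/5) = 138.0384

138.0384 pc


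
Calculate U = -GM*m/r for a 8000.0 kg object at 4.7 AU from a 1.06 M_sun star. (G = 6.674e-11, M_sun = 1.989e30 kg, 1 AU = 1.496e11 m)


M = 1.06 * 1.989e30 kg = 2.10834e+30 kg; r = 4.7 AU * 1.496e11 m/AU = 7.0312e+11 m. U = -GM*m/r = -(6.674e-11 * 2.10834e+30 * 8000.0) / 7.0312e+11 = -1.601e+12

-1.601e+12 J


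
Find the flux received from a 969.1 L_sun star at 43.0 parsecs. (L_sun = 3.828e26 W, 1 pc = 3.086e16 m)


F = L / (4*pi*d^2) = 3.710e+29 / (4*pi*(1.327e+18)^2) = 1.676e-08

1.676e-08 W/m^2


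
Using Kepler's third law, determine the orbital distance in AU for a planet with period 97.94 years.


a = P^(2/3) = 97.94^(2/3) = 21.2474

21.2474 AU


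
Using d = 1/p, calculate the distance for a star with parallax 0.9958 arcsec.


d = 1/p = 1/0.9958 = 1.0042

1.0042 pc


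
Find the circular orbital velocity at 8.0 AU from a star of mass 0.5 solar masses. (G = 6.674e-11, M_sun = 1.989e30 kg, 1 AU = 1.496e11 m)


v = sqrt(GM/r) = sqrt(6.674e-11 * 9.945e+29 / 1.197e+12) = 7447.0575

7447.0575 m/s


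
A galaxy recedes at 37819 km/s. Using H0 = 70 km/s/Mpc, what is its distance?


d = v / H0 = 37819 / 70 = 540.2714

540.2714 Mpc


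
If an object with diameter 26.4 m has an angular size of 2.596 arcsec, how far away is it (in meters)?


D = size / theta_rad, theta_rad = 2.596 * pi/(180*3600) = 1.259e-05, D = 2.098e+06

2.098e+06 m


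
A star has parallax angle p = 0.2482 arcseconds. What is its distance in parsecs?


d = 1/p = 1/0.2482 = 4.029

4.029 pc


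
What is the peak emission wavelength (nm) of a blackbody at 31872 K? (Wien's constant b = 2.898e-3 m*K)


lam_max = b / T = 2.898e-3 / 31872 = 9.093e-08 m = 90.9262 nm

90.9262 nm


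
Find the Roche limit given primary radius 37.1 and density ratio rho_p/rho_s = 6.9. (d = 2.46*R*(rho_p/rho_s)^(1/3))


d_Roche = 2.46 * 37.1 * 6.9^(1/3) = 173.7502

173.7502


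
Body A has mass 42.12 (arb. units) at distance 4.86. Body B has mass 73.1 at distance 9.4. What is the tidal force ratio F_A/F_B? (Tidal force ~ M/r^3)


Ratio = (M1/r1^3) / (M2/r2^3) = (42.12/4.86^3) / (73.1/9.4^3) = 4.1691

4.1691


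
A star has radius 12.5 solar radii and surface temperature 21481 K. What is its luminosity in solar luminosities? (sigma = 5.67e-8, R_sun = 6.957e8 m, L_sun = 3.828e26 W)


R = 12.5 * 6.957e8 m = 8.69625e+09 m. L = 4*pi*R^2*sigma*T^4 = 4*pi*(8.69625e+09)^2 * 5.67e-8 * 21481^4 = 1.147294565e+31 W. L/L_sun = 1.147294565e+31 / 3.828e26 = 29971.1224

29971.1224 L_sun


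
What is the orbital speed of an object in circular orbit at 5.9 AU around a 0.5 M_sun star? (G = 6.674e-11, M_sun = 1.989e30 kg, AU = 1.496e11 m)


v = sqrt(GM/r) = sqrt(6.674e-11 * 9.945e+29 / 8.826e+11) = 8671.689

8671.689 m/s


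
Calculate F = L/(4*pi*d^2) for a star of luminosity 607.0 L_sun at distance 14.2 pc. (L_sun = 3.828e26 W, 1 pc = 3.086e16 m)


F = L / (4*pi*d^2) = 2.324e+29 / (4*pi*(4.382e+17)^2) = 9.629e-08

9.629e-08 W/m^2


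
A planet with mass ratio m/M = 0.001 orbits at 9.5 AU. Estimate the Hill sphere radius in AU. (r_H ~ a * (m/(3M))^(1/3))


r_H = a * (m/3M)^(1/3) = 9.5 * (0.001/3)^(1/3) = 0.6587

0.6587 AU


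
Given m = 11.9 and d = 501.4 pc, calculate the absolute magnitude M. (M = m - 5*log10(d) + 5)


M = m - 5*log10(d) + 5 = 11.9 - 5*log10(501.4) + 5 = 3.3991

3.3991


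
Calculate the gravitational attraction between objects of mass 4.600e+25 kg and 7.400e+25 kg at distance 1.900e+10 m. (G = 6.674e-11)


F = G*m1*m2/r^2 = 6.674e-11 * 4.600e+25 * 7.400e+25 / (1.900e+10)^2 = 6.674e-11 * 3.404e+51 / 3.610e+20 = 6.293e+20

6.293e+20 N


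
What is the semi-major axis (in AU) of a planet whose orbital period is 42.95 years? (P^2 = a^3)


a = P^(2/3) = 42.95^(2/3) = 12.2643

12.2643 AU


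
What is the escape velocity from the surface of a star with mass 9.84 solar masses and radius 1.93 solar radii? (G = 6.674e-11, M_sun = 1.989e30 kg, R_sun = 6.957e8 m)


M = 9.84 * 1.989e30 kg = 1.957176e+31 kg; R = 1.93 * 6.957e8 m = 1.342701e+09 m. v_esc = sqrt(2GM/R) = sqrt(2 * 6.674e-11 * 1.957176e+31 / 1.342701e+09) = 1.395e+06

1.395e+06 m/s


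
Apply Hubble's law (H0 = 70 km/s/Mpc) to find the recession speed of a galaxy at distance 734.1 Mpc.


v = H0 * d = 70 * 734.1 = 51387.0

51387.0 km/s


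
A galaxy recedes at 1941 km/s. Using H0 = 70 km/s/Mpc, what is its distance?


d = v / H0 = 1941 / 70 = 27.7286

27.7286 Mpc


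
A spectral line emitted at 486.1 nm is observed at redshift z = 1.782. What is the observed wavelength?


lam_obs = lam_emit * (1 + z) = 486.1 * (1 + 1.782) = 1352.3302

1352.3302 nm


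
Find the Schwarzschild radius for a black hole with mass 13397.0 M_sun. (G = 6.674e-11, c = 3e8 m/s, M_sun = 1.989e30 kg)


M = 13397.0 * 1.989e30 kg = 2.6646633e+34 kg. rs = 2GM/c^2 = 2 * 6.674e-11 * 2.6646633e+34 / (3e8)^2 = 3.952e+07

3.952e+07 m


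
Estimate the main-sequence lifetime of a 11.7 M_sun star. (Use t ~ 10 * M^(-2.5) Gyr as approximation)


t = 10 * M^(-2.5) = 10 * 11.7^(-2.5) = 0.0214

0.0214 Gyr
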